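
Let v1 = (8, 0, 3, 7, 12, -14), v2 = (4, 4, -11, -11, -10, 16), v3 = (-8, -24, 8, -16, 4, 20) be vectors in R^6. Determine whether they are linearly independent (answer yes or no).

Form the matrix with these vectors as rows and row reduce.
R2 ← R2 − (1/2)·R1: [0, 4, -25/2, -29/2, -16, 23]
R3 ← R3 + R1: [0, -24, 11, -9, 16, 6]
R3 ← R3 + (6)·R2: [0, 0, -64, -96, -80, 144]
3 nonzero rows, so the 3 vectors span a space of dimension 3.
Since 3 = 3, the vectors are linearly independent.

yes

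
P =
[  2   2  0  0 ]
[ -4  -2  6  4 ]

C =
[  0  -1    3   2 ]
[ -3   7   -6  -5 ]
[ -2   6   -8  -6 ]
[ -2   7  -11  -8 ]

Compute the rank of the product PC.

First compute PC:
[[ -6,  12,  -6,  -6],
 [-14,  54, -92, -66]]
Now row reduce the product.
R2 ← R2 − (7/3)·R1: [0, 26, -78, -52]
2 nonzero rows, so rank(PC) = 2.

2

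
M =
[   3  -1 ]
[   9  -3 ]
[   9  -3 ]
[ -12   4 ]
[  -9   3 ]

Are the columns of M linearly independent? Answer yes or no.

no

Row reduce M to echelon form.
R2 ← R2 − (3)·R1: [0, 0]
R3 ← R3 − (3)·R1: [0, 0]
R4 ← R4 + (4)·R1: [0, 0]
R5 ← R5 + (3)·R1: [0, 0]
1 pivot among 2 columns.
Only 1 < 2 pivot columns, so the columns are linearly dependent.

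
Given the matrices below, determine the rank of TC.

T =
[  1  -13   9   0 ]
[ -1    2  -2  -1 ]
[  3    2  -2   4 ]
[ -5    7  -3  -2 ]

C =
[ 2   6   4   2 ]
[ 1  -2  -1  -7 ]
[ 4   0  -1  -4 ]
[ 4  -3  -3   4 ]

First compute TC:
[[ 25,  32,   8,  57],
 [-12,  -7,  -1, -12],
 [ 16,   2,   0,  16],
 [-23, -38, -18, -55]]
Now row reduce the product.
R2 ← R2 + (12/25)·R1: [0, 209/25, 71/25, 384/25]
R3 ← R3 − (16/25)·R1: [0, -462/25, -128/25, -512/25]
R4 ← R4 + (23/25)·R1: [0, -214/25, -266/25, -64/25]
R3 ← R3 + (42/19)·R2: [0, 0, 22/19, 256/19]
R4 ← R4 + (214/209)·R2: [0, 0, -1616/209, 2752/209]
R4 ← R4 + (808/121)·R3: [0, 0, 0, 12480/121]
4 nonzero rows, so rank(TC) = 4.

4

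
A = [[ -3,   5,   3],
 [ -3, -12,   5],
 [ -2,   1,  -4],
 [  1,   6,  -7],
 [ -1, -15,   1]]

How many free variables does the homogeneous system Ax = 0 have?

Row reduce to echelon form.
R2 ← R2 − R1: [0, -17, 2]
R3 ← R3 − (2/3)·R1: [0, -7/3, -6]
R4 ← R4 + (1/3)·R1: [0, 23/3, -6]
R5 ← R5 − (1/3)·R1: [0, -50/3, 0]
R3 ← R3 − (7/51)·R2: [0, 0, -320/51]
R4 ← R4 + (23/51)·R2: [0, 0, -260/51]
R5 ← R5 − (50/51)·R2: [0, 0, -100/51]
R4 ← R4 − (13/16)·R3: [0, 0, 0]
R5 ← R5 − (5/16)·R3: [0, 0, 0]
3 nonzero rows, so rank(A) = 3.
A has 3 columns; by rank–nullity, nullity = 3 − 3 = 0.

0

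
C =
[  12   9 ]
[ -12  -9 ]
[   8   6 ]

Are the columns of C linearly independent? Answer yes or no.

Row reduce C to echelon form.
R2 ← R2 + R1: [0, 0]
R3 ← R3 − (2/3)·R1: [0, 0]
1 pivot among 2 columns.
Only 1 < 2 pivot columns, so the columns are linearly dependent.

no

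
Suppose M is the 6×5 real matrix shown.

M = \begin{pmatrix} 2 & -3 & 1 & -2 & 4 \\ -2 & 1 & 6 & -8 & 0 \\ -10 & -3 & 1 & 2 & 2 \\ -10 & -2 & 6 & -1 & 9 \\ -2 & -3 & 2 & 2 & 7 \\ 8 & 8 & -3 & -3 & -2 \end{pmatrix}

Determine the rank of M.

5

Row reduce to echelon form.
R2 ← R2 + R1: [0, -2, 7, -10, 4]
R3 ← R3 + (5)·R1: [0, -18, 6, -8, 22]
R4 ← R4 + (5)·R1: [0, -17, 11, -11, 29]
R5 ← R5 + R1: [0, -6, 3, 0, 11]
R6 ← R6 − (4)·R1: [0, 20, -7, 5, -18]
R3 ← R3 − (9)·R2: [0, 0, -57, 82, -14]
R4 ← R4 − (17/2)·R2: [0, 0, -97/2, 74, -5]
R5 ← R5 − (3)·R2: [0, 0, -18, 30, -1]
R6 ← R6 + (10)·R2: [0, 0, 63, -95, 22]
R4 ← R4 − (97/114)·R3: [0, 0, 0, 241/57, 394/57]
R5 ← R5 − (6/19)·R3: [0, 0, 0, 78/19, 65/19]
R6 ← R6 + (21/19)·R3: [0, 0, 0, -83/19, 124/19]
R5 ← R5 − (234/241)·R4: [0, 0, 0, 0, -793/241]
R6 ← R6 + (249/241)·R4: [0, 0, 0, 0, 3294/241]
R6 ← R6 + (54/13)·R5: [0, 0, 0, 0, 0]
Echelon form has 5 nonzero rows, so rank(M) = 5.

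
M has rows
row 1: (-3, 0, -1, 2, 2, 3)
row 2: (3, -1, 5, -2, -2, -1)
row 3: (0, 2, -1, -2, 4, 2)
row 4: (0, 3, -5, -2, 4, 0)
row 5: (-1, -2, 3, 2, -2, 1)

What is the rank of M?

Row reduce to echelon form.
R2 ← R2 + R1: [0, -1, 4, 0, 0, 2]
R5 ← R5 − (1/3)·R1: [0, -2, 10/3, 4/3, -8/3, 0]
R3 ← R3 + (2)·R2: [0, 0, 7, -2, 4, 6]
R4 ← R4 + (3)·R2: [0, 0, 7, -2, 4, 6]
R5 ← R5 − (2)·R2: [0, 0, -14/3, 4/3, -8/3, -4]
R4 ← R4 − R3: [0, 0, 0, 0, 0, 0]
R5 ← R5 + (2/3)·R3: [0, 0, 0, 0, 0, 0]
Echelon form has 3 nonzero rows, so rank(M) = 3.

3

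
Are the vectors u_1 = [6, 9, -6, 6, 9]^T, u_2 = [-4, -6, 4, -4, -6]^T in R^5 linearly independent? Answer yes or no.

no

Form the matrix with these vectors as rows and row reduce.
R2 ← R2 + (2/3)·R1: [0, 0, 0, 0, 0]
1 nonzero row, so the 2 vectors span a space of dimension 1.
Since 1 < 2, the vectors are linearly dependent.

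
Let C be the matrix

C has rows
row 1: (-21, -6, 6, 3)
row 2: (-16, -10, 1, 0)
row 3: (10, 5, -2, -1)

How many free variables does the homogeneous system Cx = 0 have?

Row reduce to echelon form.
R2 ← R2 − (16/21)·R1: [0, -38/7, -25/7, -16/7]
R3 ← R3 + (10/21)·R1: [0, 15/7, 6/7, 3/7]
R3 ← R3 + (15/38)·R2: [0, 0, -21/38, -9/19]
3 nonzero rows, so rank(C) = 3.
C has 4 columns; by rank–nullity, nullity = 4 − 3 = 1.

1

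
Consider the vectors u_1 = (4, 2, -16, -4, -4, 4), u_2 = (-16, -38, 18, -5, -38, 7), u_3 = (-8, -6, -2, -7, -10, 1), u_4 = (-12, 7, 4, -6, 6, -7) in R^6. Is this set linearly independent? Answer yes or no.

Form the matrix with these vectors as rows and row reduce.
R2 ← R2 + (4)·R1: [0, -30, -46, -21, -54, 23]
R3 ← R3 + (2)·R1: [0, -2, -34, -15, -18, 9]
R4 ← R4 + (3)·R1: [0, 13, -44, -18, -6, 5]
R3 ← R3 − (1/15)·R2: [0, 0, -464/15, -68/5, -72/5, 112/15]
R4 ← R4 + (13/30)·R2: [0, 0, -959/15, -271/10, -147/5, 449/30]
R4 ← R4 − (959/464)·R3: [0, 0, 0, 117/116, 21/58, -27/58]
4 nonzero rows, so the 4 vectors span a space of dimension 4.
Since 4 = 4, the vectors are linearly independent.

yes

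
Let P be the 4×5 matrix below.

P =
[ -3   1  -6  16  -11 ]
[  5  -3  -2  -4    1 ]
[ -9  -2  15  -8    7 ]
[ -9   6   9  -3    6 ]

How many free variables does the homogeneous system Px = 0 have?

Row reduce to echelon form.
R2 ← R2 + (5/3)·R1: [0, -4/3, -12, 68/3, -52/3]
R3 ← R3 − (3)·R1: [0, -5, 33, -56, 40]
R4 ← R4 − (3)·R1: [0, 3, 27, -51, 39]
R3 ← R3 − (15/4)·R2: [0, 0, 78, -141, 105]
R4 ← R4 + (9/4)·R2: [0, 0, 0, 0, 0]
3 nonzero rows, so rank(P) = 3.
P has 5 columns; by rank–nullity, nullity = 5 − 3 = 2.

2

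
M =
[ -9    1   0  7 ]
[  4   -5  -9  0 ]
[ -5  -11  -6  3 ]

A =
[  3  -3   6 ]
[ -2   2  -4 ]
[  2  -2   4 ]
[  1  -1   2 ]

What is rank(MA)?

1

First compute MA:
[[-22,  22, -44],
 [  4,  -4,   8],
 [ -2,   2,  -4]]
Now row reduce the product.
R2 ← R2 + (2/11)·R1: [0, 0, 0]
R3 ← R3 − (1/11)·R1: [0, 0, 0]
1 nonzero row, so rank(MA) = 1.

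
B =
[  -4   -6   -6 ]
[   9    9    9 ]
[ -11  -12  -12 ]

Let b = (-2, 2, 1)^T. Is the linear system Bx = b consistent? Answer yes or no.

Row reduce the augmented matrix [B | b].
R2 ← R2 + (9/4)·R1: [0, -9/2, -9/2, -5/2]
R3 ← R3 − (11/4)·R1: [0, 9/2, 9/2, 13/2]
R3 ← R3 + R2: [0, 0, 0, 4]
The echelon form has 3 nonzero rows; the last pivot sits in the augmented column, so rank(B) = 2 but rank([B|b]) = 3.
Since the ranks differ, the system is inconsistent.

no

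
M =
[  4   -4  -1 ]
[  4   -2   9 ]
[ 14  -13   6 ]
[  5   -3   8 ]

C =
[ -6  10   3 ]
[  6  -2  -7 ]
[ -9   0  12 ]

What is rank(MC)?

First compute MC:
[[-39,  48,  28],
 [-117,  44, 134],
 [-216, 166, 205],
 [-120,  56, 132]]
Now row reduce the product.
R2 ← R2 − (3)·R1: [0, -100, 50]
R3 ← R3 − (72/13)·R1: [0, -1298/13, 649/13]
R4 ← R4 − (40/13)·R1: [0, -1192/13, 596/13]
R3 ← R3 − (649/650)·R2: [0, 0, 0]
R4 ← R4 − (298/325)·R2: [0, 0, 0]
2 nonzero rows, so rank(MC) = 2.

2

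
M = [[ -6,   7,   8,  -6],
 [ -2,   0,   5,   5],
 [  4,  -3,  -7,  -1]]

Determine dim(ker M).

Row reduce to echelon form.
R2 ← R2 − (1/3)·R1: [0, -7/3, 7/3, 7]
R3 ← R3 + (2/3)·R1: [0, 5/3, -5/3, -5]
R3 ← R3 + (5/7)·R2: [0, 0, 0, 0]
2 nonzero rows, so rank(M) = 2.
M has 4 columns; by rank–nullity, nullity = 4 − 2 = 2.

2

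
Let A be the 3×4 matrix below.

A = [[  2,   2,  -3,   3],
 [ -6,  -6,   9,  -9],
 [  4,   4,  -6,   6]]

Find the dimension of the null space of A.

Row reduce to echelon form.
R2 ← R2 + (3)·R1: [0, 0, 0, 0]
R3 ← R3 − (2)·R1: [0, 0, 0, 0]
1 nonzero row, so rank(A) = 1.
A has 4 columns; by rank–nullity, nullity = 4 − 1 = 3.

3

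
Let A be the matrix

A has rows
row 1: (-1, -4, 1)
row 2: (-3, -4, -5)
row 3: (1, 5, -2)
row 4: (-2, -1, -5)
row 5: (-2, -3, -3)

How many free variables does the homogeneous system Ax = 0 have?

1

Row reduce to echelon form.
R2 ← R2 − (3)·R1: [0, 8, -8]
R3 ← R3 + R1: [0, 1, -1]
R4 ← R4 − (2)·R1: [0, 7, -7]
R5 ← R5 − (2)·R1: [0, 5, -5]
R3 ← R3 − (1/8)·R2: [0, 0, 0]
R4 ← R4 − (7/8)·R2: [0, 0, 0]
R5 ← R5 − (5/8)·R2: [0, 0, 0]
2 nonzero rows, so rank(A) = 2.
A has 3 columns; by rank–nullity, nullity = 3 − 2 = 1.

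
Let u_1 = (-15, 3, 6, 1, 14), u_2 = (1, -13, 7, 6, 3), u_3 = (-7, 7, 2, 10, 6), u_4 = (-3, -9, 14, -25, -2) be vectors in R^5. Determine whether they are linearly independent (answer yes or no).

yes

Form the matrix with these vectors as rows and row reduce.
R2 ← R2 + (1/15)·R1: [0, -64/5, 37/5, 91/15, 59/15]
R3 ← R3 − (7/15)·R1: [0, 28/5, -4/5, 143/15, -8/15]
R4 ← R4 − (1/5)·R1: [0, -48/5, 64/5, -126/5, -24/5]
R3 ← R3 + (7/16)·R2: [0, 0, 39/16, 195/16, 19/16]
R4 ← R4 − (3/4)·R2: [0, 0, 29/4, -119/4, -31/4]
R4 ← R4 − (116/39)·R3: [0, 0, 0, -66, -440/39]
4 nonzero rows, so the 4 vectors span a space of dimension 4.
Since 4 = 4, the vectors are linearly independent.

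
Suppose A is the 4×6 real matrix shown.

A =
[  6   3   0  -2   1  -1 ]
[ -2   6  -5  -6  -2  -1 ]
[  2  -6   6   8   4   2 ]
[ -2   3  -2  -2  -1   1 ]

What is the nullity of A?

2

Row reduce to echelon form.
R2 ← R2 + (1/3)·R1: [0, 7, -5, -20/3, -5/3, -4/3]
R3 ← R3 − (1/3)·R1: [0, -7, 6, 26/3, 11/3, 7/3]
R4 ← R4 + (1/3)·R1: [0, 4, -2, -8/3, -2/3, 2/3]
R3 ← R3 + R2: [0, 0, 1, 2, 2, 1]
R4 ← R4 − (4/7)·R2: [0, 0, 6/7, 8/7, 2/7, 10/7]
R4 ← R4 − (6/7)·R3: [0, 0, 0, -4/7, -10/7, 4/7]
4 nonzero rows, so rank(A) = 4.
A has 6 columns; by rank–nullity, nullity = 6 − 4 = 2.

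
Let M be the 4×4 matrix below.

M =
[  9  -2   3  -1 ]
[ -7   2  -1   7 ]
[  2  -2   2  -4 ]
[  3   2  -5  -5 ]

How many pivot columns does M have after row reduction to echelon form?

Row reduce to echelon form.
R2 ← R2 + (7/9)·R1: [0, 4/9, 4/3, 56/9]
R3 ← R3 − (2/9)·R1: [0, -14/9, 4/3, -34/9]
R4 ← R4 − (1/3)·R1: [0, 8/3, -6, -14/3]
R3 ← R3 + (7/2)·R2: [0, 0, 6, 18]
R4 ← R4 − (6)·R2: [0, 0, -14, -42]
R4 ← R4 + (7/3)·R3: [0, 0, 0, 0]
Echelon form has 3 nonzero rows, so rank(M) = 3.
Each nonzero row contributes one pivot column: 3 pivot columns.

3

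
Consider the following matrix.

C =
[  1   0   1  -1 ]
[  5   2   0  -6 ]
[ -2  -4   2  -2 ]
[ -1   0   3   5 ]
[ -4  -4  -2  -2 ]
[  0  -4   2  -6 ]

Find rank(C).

3

Row reduce to echelon form.
R2 ← R2 − (5)·R1: [0, 2, -5, -1]
R3 ← R3 + (2)·R1: [0, -4, 4, -4]
R4 ← R4 + R1: [0, 0, 4, 4]
R5 ← R5 + (4)·R1: [0, -4, 2, -6]
R3 ← R3 + (2)·R2: [0, 0, -6, -6]
R5 ← R5 + (2)·R2: [0, 0, -8, -8]
R6 ← R6 + (2)·R2: [0, 0, -8, -8]
R4 ← R4 + (2/3)·R3: [0, 0, 0, 0]
R5 ← R5 − (4/3)·R3: [0, 0, 0, 0]
R6 ← R6 − (4/3)·R3: [0, 0, 0, 0]
Echelon form has 3 nonzero rows, so rank(C) = 3.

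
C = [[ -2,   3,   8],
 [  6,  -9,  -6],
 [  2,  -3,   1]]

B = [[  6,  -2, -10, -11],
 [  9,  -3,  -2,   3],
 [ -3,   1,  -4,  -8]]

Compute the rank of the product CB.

2

First compute CB:
[[ -9,   3, -18, -33],
 [-27,   9, -18, -45],
 [-18,   6, -18, -39]]
Now row reduce the product.
R2 ← R2 − (3)·R1: [0, 0, 36, 54]
R3 ← R3 − (2)·R1: [0, 0, 18, 27]
R3 ← R3 − (1/2)·R2: [0, 0, 0, 0]
2 nonzero rows, so rank(CB) = 2.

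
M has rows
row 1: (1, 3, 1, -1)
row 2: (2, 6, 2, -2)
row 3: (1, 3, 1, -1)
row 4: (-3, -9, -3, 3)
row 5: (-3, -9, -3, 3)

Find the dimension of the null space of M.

Row reduce to echelon form.
R2 ← R2 − (2)·R1: [0, 0, 0, 0]
R3 ← R3 − R1: [0, 0, 0, 0]
R4 ← R4 + (3)·R1: [0, 0, 0, 0]
R5 ← R5 + (3)·R1: [0, 0, 0, 0]
1 nonzero row, so rank(M) = 1.
M has 4 columns; by rank–nullity, nullity = 4 − 1 = 3.

3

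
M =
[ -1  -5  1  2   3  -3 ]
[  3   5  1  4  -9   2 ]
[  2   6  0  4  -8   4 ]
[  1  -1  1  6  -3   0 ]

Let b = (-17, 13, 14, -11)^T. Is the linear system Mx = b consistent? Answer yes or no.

Row reduce the augmented matrix [M | b].
R2 ← R2 + (3)·R1: [0, -10, 4, 10, 0, -7, -38]
R3 ← R3 + (2)·R1: [0, -4, 2, 8, -2, -2, -20]
R4 ← R4 + R1: [0, -6, 2, 8, 0, -3, -28]
R3 ← R3 − (2/5)·R2: [0, 0, 2/5, 4, -2, 4/5, -24/5]
R4 ← R4 − (3/5)·R2: [0, 0, -2/5, 2, 0, 6/5, -26/5]
R4 ← R4 + R3: [0, 0, 0, 6, -2, 2, -10]
The echelon form has 4 nonzero rows, and every pivot lies in the first 6 columns, so rank(M) = rank([M|b]) = 4.
The system is consistent.

yes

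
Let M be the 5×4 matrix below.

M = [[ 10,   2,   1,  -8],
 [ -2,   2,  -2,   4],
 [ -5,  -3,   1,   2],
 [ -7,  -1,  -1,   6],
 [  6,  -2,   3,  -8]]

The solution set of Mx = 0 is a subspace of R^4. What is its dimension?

Row reduce to echelon form.
R2 ← R2 + (1/5)·R1: [0, 12/5, -9/5, 12/5]
R3 ← R3 + (1/2)·R1: [0, -2, 3/2, -2]
R4 ← R4 + (7/10)·R1: [0, 2/5, -3/10, 2/5]
R5 ← R5 − (3/5)·R1: [0, -16/5, 12/5, -16/5]
R3 ← R3 + (5/6)·R2: [0, 0, 0, 0]
R4 ← R4 − (1/6)·R2: [0, 0, 0, 0]
R5 ← R5 + (4/3)·R2: [0, 0, 0, 0]
2 nonzero rows, so rank(M) = 2.
M has 4 columns; by rank–nullity, nullity = 4 − 2 = 2.

2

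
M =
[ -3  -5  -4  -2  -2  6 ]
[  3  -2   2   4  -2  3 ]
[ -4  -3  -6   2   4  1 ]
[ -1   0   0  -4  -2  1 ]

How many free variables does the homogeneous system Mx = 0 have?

Row reduce to echelon form.
R2 ← R2 + R1: [0, -7, -2, 2, -4, 9]
R3 ← R3 − (4/3)·R1: [0, 11/3, -2/3, 14/3, 20/3, -7]
R4 ← R4 − (1/3)·R1: [0, 5/3, 4/3, -10/3, -4/3, -1]
R3 ← R3 + (11/21)·R2: [0, 0, -12/7, 40/7, 32/7, -16/7]
R4 ← R4 + (5/21)·R2: [0, 0, 6/7, -20/7, -16/7, 8/7]
R4 ← R4 + (1/2)·R3: [0, 0, 0, 0, 0, 0]
3 nonzero rows, so rank(M) = 3.
M has 6 columns; by rank–nullity, nullity = 6 − 3 = 3.

3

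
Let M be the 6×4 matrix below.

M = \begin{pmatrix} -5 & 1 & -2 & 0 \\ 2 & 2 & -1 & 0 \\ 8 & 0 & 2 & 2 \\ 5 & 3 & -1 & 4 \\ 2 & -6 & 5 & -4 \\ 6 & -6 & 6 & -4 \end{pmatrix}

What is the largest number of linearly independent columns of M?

Row reduce to echelon form.
R2 ← R2 + (2/5)·R1: [0, 12/5, -9/5, 0]
R3 ← R3 + (8/5)·R1: [0, 8/5, -6/5, 2]
R4 ← R4 + R1: [0, 4, -3, 4]
R5 ← R5 + (2/5)·R1: [0, -28/5, 21/5, -4]
R6 ← R6 + (6/5)·R1: [0, -24/5, 18/5, -4]
R3 ← R3 − (2/3)·R2: [0, 0, 0, 2]
R4 ← R4 − (5/3)·R2: [0, 0, 0, 4]
R5 ← R5 + (7/3)·R2: [0, 0, 0, -4]
R6 ← R6 + (2)·R2: [0, 0, 0, -4]
R4 ← R4 − (2)·R3: [0, 0, 0, 0]
R5 ← R5 + (2)·R3: [0, 0, 0, 0]
R6 ← R6 + (2)·R3: [0, 0, 0, 0]
Echelon form has 3 nonzero rows, so rank(M) = 3.
The rank gives the maximum number of linearly independent columns: 3.

3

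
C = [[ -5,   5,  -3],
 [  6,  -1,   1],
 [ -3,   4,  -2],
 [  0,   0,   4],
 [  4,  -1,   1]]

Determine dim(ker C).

0

Row reduce to echelon form.
R2 ← R2 + (6/5)·R1: [0, 5, -13/5]
R3 ← R3 − (3/5)·R1: [0, 1, -1/5]
R5 ← R5 + (4/5)·R1: [0, 3, -7/5]
R3 ← R3 − (1/5)·R2: [0, 0, 8/25]
R5 ← R5 − (3/5)·R2: [0, 0, 4/25]
R4 ← R4 − (25/2)·R3: [0, 0, 0]
R5 ← R5 − (1/2)·R3: [0, 0, 0]
3 nonzero rows, so rank(C) = 3.
C has 3 columns; by rank–nullity, nullity = 3 − 3 = 0.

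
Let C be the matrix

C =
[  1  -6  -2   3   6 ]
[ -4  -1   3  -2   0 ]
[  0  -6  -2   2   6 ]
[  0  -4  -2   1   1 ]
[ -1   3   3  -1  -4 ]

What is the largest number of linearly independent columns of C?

4

Row reduce to echelon form.
R2 ← R2 + (4)·R1: [0, -25, -5, 10, 24]
R5 ← R5 + R1: [0, -3, 1, 2, 2]
R3 ← R3 − (6/25)·R2: [0, 0, -4/5, -2/5, 6/25]
R4 ← R4 − (4/25)·R2: [0, 0, -6/5, -3/5, -71/25]
R5 ← R5 − (3/25)·R2: [0, 0, 8/5, 4/5, -22/25]
R4 ← R4 − (3/2)·R3: [0, 0, 0, 0, -16/5]
R5 ← R5 + (2)·R3: [0, 0, 0, 0, -2/5]
R5 ← R5 − (1/8)·R4: [0, 0, 0, 0, 0]
Echelon form has 4 nonzero rows, so rank(C) = 4.
The rank gives the maximum number of linearly independent columns: 4.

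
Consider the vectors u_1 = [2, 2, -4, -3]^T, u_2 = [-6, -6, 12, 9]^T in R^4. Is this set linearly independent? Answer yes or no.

Form the matrix with these vectors as rows and row reduce.
R2 ← R2 + (3)·R1: [0, 0, 0, 0]
1 nonzero row, so the 2 vectors span a space of dimension 1.
Since 1 < 2, the vectors are linearly dependent.

no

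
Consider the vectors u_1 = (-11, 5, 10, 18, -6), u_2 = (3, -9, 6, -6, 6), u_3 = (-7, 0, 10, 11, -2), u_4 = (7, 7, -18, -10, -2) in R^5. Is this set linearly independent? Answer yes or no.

no

Form the matrix with these vectors as rows and row reduce.
R2 ← R2 + (3/11)·R1: [0, -84/11, 96/11, -12/11, 48/11]
R3 ← R3 − (7/11)·R1: [0, -35/11, 40/11, -5/11, 20/11]
R4 ← R4 + (7/11)·R1: [0, 112/11, -128/11, 16/11, -64/11]
R3 ← R3 − (5/12)·R2: [0, 0, 0, 0, 0]
R4 ← R4 + (4/3)·R2: [0, 0, 0, 0, 0]
2 nonzero rows, so the 4 vectors span a space of dimension 2.
Since 2 < 4, the vectors are linearly dependent.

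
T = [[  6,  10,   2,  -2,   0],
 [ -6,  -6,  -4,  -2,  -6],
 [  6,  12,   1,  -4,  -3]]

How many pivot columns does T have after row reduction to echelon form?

Row reduce to echelon form.
R2 ← R2 + R1: [0, 4, -2, -4, -6]
R3 ← R3 − R1: [0, 2, -1, -2, -3]
R3 ← R3 − (1/2)·R2: [0, 0, 0, 0, 0]
Echelon form has 2 nonzero rows, so rank(T) = 2.
Each nonzero row contributes one pivot column: 2 pivot columns.

2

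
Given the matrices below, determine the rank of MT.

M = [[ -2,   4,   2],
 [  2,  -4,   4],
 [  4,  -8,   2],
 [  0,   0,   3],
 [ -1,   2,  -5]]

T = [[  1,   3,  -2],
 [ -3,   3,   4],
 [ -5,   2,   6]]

2

First compute MT:
[[-24,  10,  32],
 [ -6,   2,   4],
 [ 18,  -8, -28],
 [-15,   6,  18],
 [ 18,  -7, -20]]
Now row reduce the product.
R2 ← R2 − (1/4)·R1: [0, -1/2, -4]
R3 ← R3 + (3/4)·R1: [0, -1/2, -4]
R4 ← R4 − (5/8)·R1: [0, -1/4, -2]
R5 ← R5 + (3/4)·R1: [0, 1/2, 4]
R3 ← R3 − R2: [0, 0, 0]
R4 ← R4 − (1/2)·R2: [0, 0, 0]
R5 ← R5 + R2: [0, 0, 0]
2 nonzero rows, so rank(MT) = 2.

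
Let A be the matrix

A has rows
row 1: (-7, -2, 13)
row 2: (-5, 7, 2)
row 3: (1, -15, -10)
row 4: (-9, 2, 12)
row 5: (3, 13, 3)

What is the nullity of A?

Row reduce to echelon form.
R2 ← R2 − (5/7)·R1: [0, 59/7, -51/7]
R3 ← R3 + (1/7)·R1: [0, -107/7, -57/7]
R4 ← R4 − (9/7)·R1: [0, 32/7, -33/7]
R5 ← R5 + (3/7)·R1: [0, 85/7, 60/7]
R3 ← R3 + (107/59)·R2: [0, 0, -1260/59]
R4 ← R4 − (32/59)·R2: [0, 0, -45/59]
R5 ← R5 − (85/59)·R2: [0, 0, 1125/59]
R4 ← R4 − (1/28)·R3: [0, 0, 0]
R5 ← R5 + (25/28)·R3: [0, 0, 0]
3 nonzero rows, so rank(A) = 3.
A has 3 columns; by rank–nullity, nullity = 3 − 3 = 0.

0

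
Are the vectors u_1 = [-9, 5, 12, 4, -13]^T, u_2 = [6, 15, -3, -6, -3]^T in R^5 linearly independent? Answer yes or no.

yes

Form the matrix with these vectors as rows and row reduce.
R2 ← R2 + (2/3)·R1: [0, 55/3, 5, -10/3, -35/3]
2 nonzero rows, so the 2 vectors span a space of dimension 2.
Since 2 = 2, the vectors are linearly independent.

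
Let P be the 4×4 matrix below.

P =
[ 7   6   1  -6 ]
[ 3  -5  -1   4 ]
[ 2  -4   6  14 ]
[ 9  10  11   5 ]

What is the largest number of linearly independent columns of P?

3

Row reduce to echelon form.
R2 ← R2 − (3/7)·R1: [0, -53/7, -10/7, 46/7]
R3 ← R3 − (2/7)·R1: [0, -40/7, 40/7, 110/7]
R4 ← R4 − (9/7)·R1: [0, 16/7, 68/7, 89/7]
R3 ← R3 − (40/53)·R2: [0, 0, 360/53, 570/53]
R4 ← R4 + (16/53)·R2: [0, 0, 492/53, 779/53]
R4 ← R4 − (41/30)·R3: [0, 0, 0, 0]
Echelon form has 3 nonzero rows, so rank(P) = 3.
The rank gives the maximum number of linearly independent columns: 3.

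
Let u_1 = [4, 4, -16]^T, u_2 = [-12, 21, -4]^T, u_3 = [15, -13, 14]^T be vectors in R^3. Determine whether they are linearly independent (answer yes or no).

Form the matrix with these vectors as rows and row reduce.
R2 ← R2 + (3)·R1: [0, 33, -52]
R3 ← R3 − (15/4)·R1: [0, -28, 74]
R3 ← R3 + (28/33)·R2: [0, 0, 986/33]
3 nonzero rows, so the 3 vectors span a space of dimension 3.
Since 3 = 3, the vectors are linearly independent.

yes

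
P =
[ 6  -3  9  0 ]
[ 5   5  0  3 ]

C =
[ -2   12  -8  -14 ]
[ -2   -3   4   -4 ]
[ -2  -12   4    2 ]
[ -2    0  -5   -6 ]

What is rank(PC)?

2

First compute PC:
[[-24, -27, -24, -54],
 [-26,  45, -35, -108]]
Now row reduce the product.
R2 ← R2 − (13/12)·R1: [0, 297/4, -9, -99/2]
2 nonzero rows, so rank(PC) = 2.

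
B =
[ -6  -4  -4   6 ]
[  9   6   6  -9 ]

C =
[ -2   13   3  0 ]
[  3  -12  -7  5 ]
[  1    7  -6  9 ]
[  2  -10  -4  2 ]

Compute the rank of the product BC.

1

First compute BC:
[[  8, -118,  10, -44],
 [-12, 177, -15,  66]]
Now row reduce the product.
R2 ← R2 + (3/2)·R1: [0, 0, 0, 0]
1 nonzero row, so rank(BC) = 1.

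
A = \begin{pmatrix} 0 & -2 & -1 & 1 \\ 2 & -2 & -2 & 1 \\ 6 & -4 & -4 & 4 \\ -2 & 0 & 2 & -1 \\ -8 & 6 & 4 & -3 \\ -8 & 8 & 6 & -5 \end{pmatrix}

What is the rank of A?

4

Row reduce to echelon form.
Swap R1 ↔ R2
R3 ← R3 − (3)·R1: [0, 2, 2, 1]
R4 ← R4 + R1: [0, -2, 0, 0]
R5 ← R5 + (4)·R1: [0, -2, -4, 1]
R6 ← R6 + (4)·R1: [0, 0, -2, -1]
R3 ← R3 + R2: [0, 0, 1, 2]
R4 ← R4 − R2: [0, 0, 1, -1]
R5 ← R5 − R2: [0, 0, -3, 0]
R4 ← R4 − R3: [0, 0, 0, -3]
R5 ← R5 + (3)·R3: [0, 0, 0, 6]
R6 ← R6 + (2)·R3: [0, 0, 0, 3]
R5 ← R5 + (2)·R4: [0, 0, 0, 0]
R6 ← R6 + R4: [0, 0, 0, 0]
Echelon form has 4 nonzero rows, so rank(A) = 4.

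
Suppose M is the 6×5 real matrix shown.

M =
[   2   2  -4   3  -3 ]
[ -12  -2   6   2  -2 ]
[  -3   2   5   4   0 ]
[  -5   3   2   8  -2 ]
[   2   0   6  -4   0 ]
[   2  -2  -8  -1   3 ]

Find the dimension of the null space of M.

Row reduce to echelon form.
R2 ← R2 + (6)·R1: [0, 10, -18, 20, -20]
R3 ← R3 + (3/2)·R1: [0, 5, -1, 17/2, -9/2]
R4 ← R4 + (5/2)·R1: [0, 8, -8, 31/2, -19/2]
R5 ← R5 − R1: [0, -2, 10, -7, 3]
R6 ← R6 − R1: [0, -4, -4, -4, 6]
R3 ← R3 − (1/2)·R2: [0, 0, 8, -3/2, 11/2]
R4 ← R4 − (4/5)·R2: [0, 0, 32/5, -1/2, 13/2]
R5 ← R5 + (1/5)·R2: [0, 0, 32/5, -3, -1]
R6 ← R6 + (2/5)·R2: [0, 0, -56/5, 4, -2]
R4 ← R4 − (4/5)·R3: [0, 0, 0, 7/10, 21/10]
R5 ← R5 − (4/5)·R3: [0, 0, 0, -9/5, -27/5]
R6 ← R6 + (7/5)·R3: [0, 0, 0, 19/10, 57/10]
R5 ← R5 + (18/7)·R4: [0, 0, 0, 0, 0]
R6 ← R6 − (19/7)·R4: [0, 0, 0, 0, 0]
4 nonzero rows, so rank(M) = 4.
M has 5 columns; by rank–nullity, nullity = 5 − 4 = 1.

1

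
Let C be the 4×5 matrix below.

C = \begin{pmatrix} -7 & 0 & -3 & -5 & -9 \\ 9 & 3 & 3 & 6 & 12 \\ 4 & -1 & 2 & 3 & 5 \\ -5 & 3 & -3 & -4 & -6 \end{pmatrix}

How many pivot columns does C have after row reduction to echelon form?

Row reduce to echelon form.
R2 ← R2 + (9/7)·R1: [0, 3, -6/7, -3/7, 3/7]
R3 ← R3 + (4/7)·R1: [0, -1, 2/7, 1/7, -1/7]
R4 ← R4 − (5/7)·R1: [0, 3, -6/7, -3/7, 3/7]
R3 ← R3 + (1/3)·R2: [0, 0, 0, 0, 0]
R4 ← R4 − R2: [0, 0, 0, 0, 0]
Echelon form has 2 nonzero rows, so rank(C) = 2.
Each nonzero row contributes one pivot column: 2 pivot columns.

2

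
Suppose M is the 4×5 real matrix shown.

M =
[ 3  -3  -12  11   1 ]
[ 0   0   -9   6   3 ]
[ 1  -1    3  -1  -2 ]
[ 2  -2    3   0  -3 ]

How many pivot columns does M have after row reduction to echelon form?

2

Row reduce to echelon form.
R3 ← R3 − (1/3)·R1: [0, 0, 7, -14/3, -7/3]
R4 ← R4 − (2/3)·R1: [0, 0, 11, -22/3, -11/3]
R3 ← R3 + (7/9)·R2: [0, 0, 0, 0, 0]
R4 ← R4 + (11/9)·R2: [0, 0, 0, 0, 0]
Echelon form has 2 nonzero rows, so rank(M) = 2.
Each nonzero row contributes one pivot column: 2 pivot columns.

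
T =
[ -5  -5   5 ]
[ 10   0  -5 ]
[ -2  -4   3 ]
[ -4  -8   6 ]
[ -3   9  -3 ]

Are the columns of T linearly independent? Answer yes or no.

Row reduce T to echelon form.
R2 ← R2 + (2)·R1: [0, -10, 5]
R3 ← R3 − (2/5)·R1: [0, -2, 1]
R4 ← R4 − (4/5)·R1: [0, -4, 2]
R5 ← R5 − (3/5)·R1: [0, 12, -6]
R3 ← R3 − (1/5)·R2: [0, 0, 0]
R4 ← R4 − (2/5)·R2: [0, 0, 0]
R5 ← R5 + (6/5)·R2: [0, 0, 0]
2 pivots among 3 columns.
Only 2 < 3 pivot columns, so the columns are linearly dependent.

no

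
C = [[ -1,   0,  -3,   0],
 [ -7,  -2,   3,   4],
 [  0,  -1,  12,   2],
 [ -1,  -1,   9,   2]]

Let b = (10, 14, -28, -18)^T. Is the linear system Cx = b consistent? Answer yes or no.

yes

Row reduce the augmented matrix [C | b].
R2 ← R2 − (7)·R1: [0, -2, 24, 4, -56]
R4 ← R4 − R1: [0, -1, 12, 2, -28]
R3 ← R3 − (1/2)·R2: [0, 0, 0, 0, 0]
R4 ← R4 − (1/2)·R2: [0, 0, 0, 0, 0]
The echelon form has 2 nonzero rows, and every pivot lies in the first 4 columns, so rank(C) = rank([C|b]) = 2.
The system is consistent.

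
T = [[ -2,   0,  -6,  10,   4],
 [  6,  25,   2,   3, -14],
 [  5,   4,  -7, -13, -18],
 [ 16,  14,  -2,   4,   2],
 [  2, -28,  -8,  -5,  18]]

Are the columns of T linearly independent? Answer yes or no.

Row reduce T to echelon form.
R2 ← R2 + (3)·R1: [0, 25, -16, 33, -2]
R3 ← R3 + (5/2)·R1: [0, 4, -22, 12, -8]
R4 ← R4 + (8)·R1: [0, 14, -50, 84, 34]
R5 ← R5 + R1: [0, -28, -14, 5, 22]
R3 ← R3 − (4/25)·R2: [0, 0, -486/25, 168/25, -192/25]
R4 ← R4 − (14/25)·R2: [0, 0, -1026/25, 1638/25, 878/25]
R5 ← R5 + (28/25)·R2: [0, 0, -798/25, 1049/25, 494/25]
R4 ← R4 − (19/9)·R3: [0, 0, 0, 154/3, 154/3]
R5 ← R5 − (133/81)·R3: [0, 0, 0, 835/27, 874/27]
R5 ← R5 − (835/1386)·R4: [0, 0, 0, 0, 13/9]
5 pivots among 5 columns.
Every column is a pivot column, so the columns are linearly independent.

yes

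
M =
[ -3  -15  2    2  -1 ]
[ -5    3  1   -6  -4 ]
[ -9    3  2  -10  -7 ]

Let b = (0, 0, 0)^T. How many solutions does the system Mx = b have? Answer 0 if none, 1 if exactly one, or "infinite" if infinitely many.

infinite

Row reduce the augmented matrix [M | b].
R2 ← R2 − (5/3)·R1: [0, 28, -7/3, -28/3, -7/3, 0]
R3 ← R3 − (3)·R1: [0, 48, -4, -16, -4, 0]
R3 ← R3 − (12/7)·R2: [0, 0, 0, 0, 0, 0]
The echelon form has 2 nonzero rows, and every pivot lies in the first 5 columns, so rank(M) = rank([M|b]) = 2.
The system is consistent.
rank = 2 < 5 unknowns, so there are infinitely many solutions.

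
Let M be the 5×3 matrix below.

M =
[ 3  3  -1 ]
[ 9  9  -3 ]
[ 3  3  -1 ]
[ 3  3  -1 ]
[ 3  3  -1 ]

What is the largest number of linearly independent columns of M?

Row reduce to echelon form.
R2 ← R2 − (3)·R1: [0, 0, 0]
R3 ← R3 − R1: [0, 0, 0]
R4 ← R4 − R1: [0, 0, 0]
R5 ← R5 − R1: [0, 0, 0]
Echelon form has 1 nonzero row, so rank(M) = 1.
The rank gives the maximum number of linearly independent columns: 1.

1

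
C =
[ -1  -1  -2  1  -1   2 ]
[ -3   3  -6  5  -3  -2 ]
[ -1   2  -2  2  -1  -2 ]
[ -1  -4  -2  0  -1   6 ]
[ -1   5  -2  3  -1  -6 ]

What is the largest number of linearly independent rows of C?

Row reduce to echelon form.
R2 ← R2 − (3)·R1: [0, 6, 0, 2, 0, -8]
R3 ← R3 − R1: [0, 3, 0, 1, 0, -4]
R4 ← R4 − R1: [0, -3, 0, -1, 0, 4]
R5 ← R5 − R1: [0, 6, 0, 2, 0, -8]
R3 ← R3 − (1/2)·R2: [0, 0, 0, 0, 0, 0]
R4 ← R4 + (1/2)·R2: [0, 0, 0, 0, 0, 0]
R5 ← R5 − R2: [0, 0, 0, 0, 0, 0]
Echelon form has 2 nonzero rows, so rank(C) = 2.
The rank gives the maximum number of linearly independent rows: 2.

2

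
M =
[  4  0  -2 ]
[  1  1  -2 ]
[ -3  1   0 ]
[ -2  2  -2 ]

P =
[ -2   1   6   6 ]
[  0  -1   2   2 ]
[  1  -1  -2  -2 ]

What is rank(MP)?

First compute MP:
[[-10,   6,  28,  28],
 [ -4,   2,  12,  12],
 [  6,  -4, -16, -16],
 [  2,  -2,  -4,  -4]]
Now row reduce the product.
R2 ← R2 − (2/5)·R1: [0, -2/5, 4/5, 4/5]
R3 ← R3 + (3/5)·R1: [0, -2/5, 4/5, 4/5]
R4 ← R4 + (1/5)·R1: [0, -4/5, 8/5, 8/5]
R3 ← R3 − R2: [0, 0, 0, 0]
R4 ← R4 − (2)·R2: [0, 0, 0, 0]
2 nonzero rows, so rank(MP) = 2.

2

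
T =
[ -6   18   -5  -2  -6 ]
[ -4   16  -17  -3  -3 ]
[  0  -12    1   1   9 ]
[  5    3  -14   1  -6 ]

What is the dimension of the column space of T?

Row reduce to echelon form.
R2 ← R2 − (2/3)·R1: [0, 4, -41/3, -5/3, 1]
R4 ← R4 + (5/6)·R1: [0, 18, -109/6, -2/3, -11]
R3 ← R3 + (3)·R2: [0, 0, -40, -4, 12]
R4 ← R4 − (9/2)·R2: [0, 0, 130/3, 41/6, -31/2]
R4 ← R4 + (13/12)·R3: [0, 0, 0, 5/2, -5/2]
Echelon form has 4 nonzero rows, so rank(T) = 4.
The column space has dimension equal to the rank: 4.

4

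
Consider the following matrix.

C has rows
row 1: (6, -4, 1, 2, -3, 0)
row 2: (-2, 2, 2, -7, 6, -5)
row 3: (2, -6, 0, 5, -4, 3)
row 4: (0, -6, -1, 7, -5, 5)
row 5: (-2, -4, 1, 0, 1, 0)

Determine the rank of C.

Row reduce to echelon form.
R2 ← R2 + (1/3)·R1: [0, 2/3, 7/3, -19/3, 5, -5]
R3 ← R3 − (1/3)·R1: [0, -14/3, -1/3, 13/3, -3, 3]
R5 ← R5 + (1/3)·R1: [0, -16/3, 4/3, 2/3, 0, 0]
R3 ← R3 + (7)·R2: [0, 0, 16, -40, 32, -32]
R4 ← R4 + (9)·R2: [0, 0, 20, -50, 40, -40]
R5 ← R5 + (8)·R2: [0, 0, 20, -50, 40, -40]
R4 ← R4 − (5/4)·R3: [0, 0, 0, 0, 0, 0]
R5 ← R5 − (5/4)·R3: [0, 0, 0, 0, 0, 0]
Echelon form has 3 nonzero rows, so rank(C) = 3.

3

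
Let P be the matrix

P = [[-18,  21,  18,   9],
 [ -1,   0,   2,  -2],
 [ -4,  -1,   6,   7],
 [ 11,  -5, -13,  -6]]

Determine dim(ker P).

0

Row reduce to echelon form.
R2 ← R2 − (1/18)·R1: [0, -7/6, 1, -5/2]
R3 ← R3 − (2/9)·R1: [0, -17/3, 2, 5]
R4 ← R4 + (11/18)·R1: [0, 47/6, -2, -1/2]
R3 ← R3 − (34/7)·R2: [0, 0, -20/7, 120/7]
R4 ← R4 + (47/7)·R2: [0, 0, 33/7, -121/7]
R4 ← R4 + (33/20)·R3: [0, 0, 0, 11]
4 nonzero rows, so rank(P) = 4.
P has 4 columns; by rank–nullity, nullity = 4 − 4 = 0.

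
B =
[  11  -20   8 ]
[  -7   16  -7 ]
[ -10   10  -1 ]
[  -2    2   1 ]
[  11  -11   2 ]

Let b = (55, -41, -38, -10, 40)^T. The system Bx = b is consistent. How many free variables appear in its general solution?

Row reduce the augmented matrix [B | b].
R2 ← R2 + (7/11)·R1: [0, 36/11, -21/11, -6]
R3 ← R3 + (10/11)·R1: [0, -90/11, 69/11, 12]
R4 ← R4 + (2/11)·R1: [0, -18/11, 27/11, 0]
R5 ← R5 − R1: [0, 9, -6, -15]
R3 ← R3 + (5/2)·R2: [0, 0, 3/2, -3]
R4 ← R4 + (1/2)·R2: [0, 0, 3/2, -3]
R5 ← R5 − (11/4)·R2: [0, 0, -3/4, 3/2]
R4 ← R4 − R3: [0, 0, 0, 0]
R5 ← R5 + (1/2)·R3: [0, 0, 0, 0]
The echelon form has 3 nonzero rows, and every pivot lies in the first 3 columns, so rank(B) = rank([B|b]) = 3.
The system is consistent.
Free variables = (unknowns) − (rank) = 3 − 3 = 0.

0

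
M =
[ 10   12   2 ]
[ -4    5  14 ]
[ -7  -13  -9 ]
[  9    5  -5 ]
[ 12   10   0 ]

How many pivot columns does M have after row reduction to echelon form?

Row reduce to echelon form.
R2 ← R2 + (2/5)·R1: [0, 49/5, 74/5]
R3 ← R3 + (7/10)·R1: [0, -23/5, -38/5]
R4 ← R4 − (9/10)·R1: [0, -29/5, -34/5]
R5 ← R5 − (6/5)·R1: [0, -22/5, -12/5]
R3 ← R3 + (23/49)·R2: [0, 0, -32/49]
R4 ← R4 + (29/49)·R2: [0, 0, 96/49]
R5 ← R5 + (22/49)·R2: [0, 0, 208/49]
R4 ← R4 + (3)·R3: [0, 0, 0]
R5 ← R5 + (13/2)·R3: [0, 0, 0]
Echelon form has 3 nonzero rows, so rank(M) = 3.
Each nonzero row contributes one pivot column: 3 pivot columns.

3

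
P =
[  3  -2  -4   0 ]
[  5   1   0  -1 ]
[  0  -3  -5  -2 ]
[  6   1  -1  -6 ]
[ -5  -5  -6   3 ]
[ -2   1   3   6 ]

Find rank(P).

3

Row reduce to echelon form.
R2 ← R2 − (5/3)·R1: [0, 13/3, 20/3, -1]
R4 ← R4 − (2)·R1: [0, 5, 7, -6]
R5 ← R5 + (5/3)·R1: [0, -25/3, -38/3, 3]
R6 ← R6 + (2/3)·R1: [0, -1/3, 1/3, 6]
R3 ← R3 + (9/13)·R2: [0, 0, -5/13, -35/13]
R4 ← R4 − (15/13)·R2: [0, 0, -9/13, -63/13]
R5 ← R5 + (25/13)·R2: [0, 0, 2/13, 14/13]
R6 ← R6 + (1/13)·R2: [0, 0, 11/13, 77/13]
R4 ← R4 − (9/5)·R3: [0, 0, 0, 0]
R5 ← R5 + (2/5)·R3: [0, 0, 0, 0]
R6 ← R6 + (11/5)·R3: [0, 0, 0, 0]
Echelon form has 3 nonzero rows, so rank(P) = 3.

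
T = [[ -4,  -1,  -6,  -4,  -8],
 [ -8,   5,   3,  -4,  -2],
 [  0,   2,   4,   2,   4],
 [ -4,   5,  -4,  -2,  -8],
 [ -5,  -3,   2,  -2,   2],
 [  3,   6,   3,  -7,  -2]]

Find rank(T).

Row reduce to echelon form.
R2 ← R2 − (2)·R1: [0, 7, 15, 4, 14]
R4 ← R4 − R1: [0, 6, 2, 2, 0]
R5 ← R5 − (5/4)·R1: [0, -7/4, 19/2, 3, 12]
R6 ← R6 + (3/4)·R1: [0, 21/4, -3/2, -10, -8]
R3 ← R3 − (2/7)·R2: [0, 0, -2/7, 6/7, 0]
R4 ← R4 − (6/7)·R2: [0, 0, -76/7, -10/7, -12]
R5 ← R5 + (1/4)·R2: [0, 0, 53/4, 4, 31/2]
R6 ← R6 − (3/4)·R2: [0, 0, -51/4, -13, -37/2]
R4 ← R4 − (38)·R3: [0, 0, 0, -34, -12]
R5 ← R5 + (371/8)·R3: [0, 0, 0, 175/4, 31/2]
R6 ← R6 − (357/8)·R3: [0, 0, 0, -205/4, -37/2]
R5 ← R5 + (175/136)·R4: [0, 0, 0, 0, 1/17]
R6 ← R6 − (205/136)·R4: [0, 0, 0, 0, -7/17]
R6 ← R6 + (7)·R5: [0, 0, 0, 0, 0]
Echelon form has 5 nonzero rows, so rank(T) = 5.

5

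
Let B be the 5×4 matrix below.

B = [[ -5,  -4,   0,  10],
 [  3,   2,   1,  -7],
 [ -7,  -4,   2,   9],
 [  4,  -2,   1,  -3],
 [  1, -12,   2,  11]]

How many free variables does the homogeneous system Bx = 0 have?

Row reduce to echelon form.
R2 ← R2 + (3/5)·R1: [0, -2/5, 1, -1]
R3 ← R3 − (7/5)·R1: [0, 8/5, 2, -5]
R4 ← R4 + (4/5)·R1: [0, -26/5, 1, 5]
R5 ← R5 + (1/5)·R1: [0, -64/5, 2, 13]
R3 ← R3 + (4)·R2: [0, 0, 6, -9]
R4 ← R4 − (13)·R2: [0, 0, -12, 18]
R5 ← R5 − (32)·R2: [0, 0, -30, 45]
R4 ← R4 + (2)·R3: [0, 0, 0, 0]
R5 ← R5 + (5)·R3: [0, 0, 0, 0]
3 nonzero rows, so rank(B) = 3.
B has 4 columns; by rank–nullity, nullity = 4 − 3 = 1.

1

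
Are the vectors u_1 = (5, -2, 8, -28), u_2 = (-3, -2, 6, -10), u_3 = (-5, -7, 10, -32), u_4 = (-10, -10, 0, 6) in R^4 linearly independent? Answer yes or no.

yes

Form the matrix with these vectors as rows and row reduce.
R2 ← R2 + (3/5)·R1: [0, -16/5, 54/5, -134/5]
R3 ← R3 + R1: [0, -9, 18, -60]
R4 ← R4 + (2)·R1: [0, -14, 16, -50]
R3 ← R3 − (45/16)·R2: [0, 0, -99/8, 123/8]
R4 ← R4 − (35/8)·R2: [0, 0, -125/4, 269/4]
R4 ← R4 − (250/99)·R3: [0, 0, 0, 938/33]
4 nonzero rows, so the 4 vectors span a space of dimension 4.
Since 4 = 4, the vectors are linearly independent.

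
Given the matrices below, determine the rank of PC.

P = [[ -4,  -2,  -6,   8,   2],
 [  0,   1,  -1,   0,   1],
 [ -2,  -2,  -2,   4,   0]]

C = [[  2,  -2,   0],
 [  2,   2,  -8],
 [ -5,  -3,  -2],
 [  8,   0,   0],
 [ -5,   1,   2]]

First compute PC:
[[ 72,  24,  32],
 [  2,   6,  -4],
 [ 34,   6,  20]]
Now row reduce the product.
R2 ← R2 − (1/36)·R1: [0, 16/3, -44/9]
R3 ← R3 − (17/36)·R1: [0, -16/3, 44/9]
R3 ← R3 + R2: [0, 0, 0]
2 nonzero rows, so rank(PC) = 2.

2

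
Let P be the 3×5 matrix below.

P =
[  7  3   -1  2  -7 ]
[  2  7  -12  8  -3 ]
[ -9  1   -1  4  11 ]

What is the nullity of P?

2

Row reduce to echelon form.
R2 ← R2 − (2/7)·R1: [0, 43/7, -82/7, 52/7, -1]
R3 ← R3 + (9/7)·R1: [0, 34/7, -16/7, 46/7, 2]
R3 ← R3 − (34/43)·R2: [0, 0, 300/43, 30/43, 120/43]
3 nonzero rows, so rank(P) = 3.
P has 5 columns; by rank–nullity, nullity = 5 − 3 = 2.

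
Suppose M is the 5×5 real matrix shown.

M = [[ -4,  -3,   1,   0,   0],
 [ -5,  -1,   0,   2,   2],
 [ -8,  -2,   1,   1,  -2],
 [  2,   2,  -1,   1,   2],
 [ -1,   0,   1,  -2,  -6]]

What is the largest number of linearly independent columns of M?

3

Row reduce to echelon form.
R2 ← R2 − (5/4)·R1: [0, 11/4, -5/4, 2, 2]
R3 ← R3 − (2)·R1: [0, 4, -1, 1, -2]
R4 ← R4 + (1/2)·R1: [0, 1/2, -1/2, 1, 2]
R5 ← R5 − (1/4)·R1: [0, 3/4, 3/4, -2, -6]
R3 ← R3 − (16/11)·R2: [0, 0, 9/11, -21/11, -54/11]
R4 ← R4 − (2/11)·R2: [0, 0, -3/11, 7/11, 18/11]
R5 ← R5 − (3/11)·R2: [0, 0, 12/11, -28/11, -72/11]
R4 ← R4 + (1/3)·R3: [0, 0, 0, 0, 0]
R5 ← R5 − (4/3)·R3: [0, 0, 0, 0, 0]
Echelon form has 3 nonzero rows, so rank(M) = 3.
The rank gives the maximum number of linearly independent columns: 3.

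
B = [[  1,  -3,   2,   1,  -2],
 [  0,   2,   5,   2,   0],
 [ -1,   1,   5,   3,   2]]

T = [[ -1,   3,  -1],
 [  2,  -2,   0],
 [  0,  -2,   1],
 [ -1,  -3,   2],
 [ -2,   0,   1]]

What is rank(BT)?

2

First compute BT:
[[ -4,   2,   1],
 [  2, -20,   9],
 [ -4, -24,  14]]
Now row reduce the product.
R2 ← R2 + (1/2)·R1: [0, -19, 19/2]
R3 ← R3 − R1: [0, -26, 13]
R3 ← R3 − (26/19)·R2: [0, 0, 0]
2 nonzero rows, so rank(BT) = 2.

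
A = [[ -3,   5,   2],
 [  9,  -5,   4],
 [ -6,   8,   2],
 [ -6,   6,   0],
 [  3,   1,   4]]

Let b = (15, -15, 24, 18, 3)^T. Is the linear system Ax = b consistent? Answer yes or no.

Row reduce the augmented matrix [A | b].
R2 ← R2 + (3)·R1: [0, 10, 10, 30]
R3 ← R3 − (2)·R1: [0, -2, -2, -6]
R4 ← R4 − (2)·R1: [0, -4, -4, -12]
R5 ← R5 + R1: [0, 6, 6, 18]
R3 ← R3 + (1/5)·R2: [0, 0, 0, 0]
R4 ← R4 + (2/5)·R2: [0, 0, 0, 0]
R5 ← R5 − (3/5)·R2: [0, 0, 0, 0]
The echelon form has 2 nonzero rows, and every pivot lies in the first 3 columns, so rank(A) = rank([A|b]) = 2.
The system is consistent.

yes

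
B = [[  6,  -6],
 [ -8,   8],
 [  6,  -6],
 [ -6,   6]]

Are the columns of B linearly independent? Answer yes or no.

Row reduce B to echelon form.
R2 ← R2 + (4/3)·R1: [0, 0]
R3 ← R3 − R1: [0, 0]
R4 ← R4 + R1: [0, 0]
1 pivot among 2 columns.
Only 1 < 2 pivot columns, so the columns are linearly dependent.

no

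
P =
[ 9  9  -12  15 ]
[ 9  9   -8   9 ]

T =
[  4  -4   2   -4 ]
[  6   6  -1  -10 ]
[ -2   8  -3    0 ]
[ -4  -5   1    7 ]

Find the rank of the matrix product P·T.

2

First compute PT:
[[ 54, -153,  60, -21],
 [ 70, -91,  42, -63]]
Now row reduce the product.
R2 ← R2 − (35/27)·R1: [0, 322/3, -322/9, -322/9]
2 nonzero rows, so rank(PT) = 2.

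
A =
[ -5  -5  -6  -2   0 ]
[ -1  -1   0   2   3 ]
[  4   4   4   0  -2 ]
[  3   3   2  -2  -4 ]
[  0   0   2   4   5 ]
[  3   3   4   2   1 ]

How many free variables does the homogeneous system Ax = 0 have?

Row reduce to echelon form.
R2 ← R2 − (1/5)·R1: [0, 0, 6/5, 12/5, 3]
R3 ← R3 + (4/5)·R1: [0, 0, -4/5, -8/5, -2]
R4 ← R4 + (3/5)·R1: [0, 0, -8/5, -16/5, -4]
R6 ← R6 + (3/5)·R1: [0, 0, 2/5, 4/5, 1]
R3 ← R3 + (2/3)·R2: [0, 0, 0, 0, 0]
R4 ← R4 + (4/3)·R2: [0, 0, 0, 0, 0]
R5 ← R5 − (5/3)·R2: [0, 0, 0, 0, 0]
R6 ← R6 − (1/3)·R2: [0, 0, 0, 0, 0]
2 nonzero rows, so rank(A) = 2.
A has 5 columns; by rank–nullity, nullity = 5 − 2 = 3.

3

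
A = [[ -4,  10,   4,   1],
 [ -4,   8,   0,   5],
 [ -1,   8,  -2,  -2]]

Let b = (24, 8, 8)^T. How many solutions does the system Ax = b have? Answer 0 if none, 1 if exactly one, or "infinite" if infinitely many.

Row reduce the augmented matrix [A | b].
R2 ← R2 − R1: [0, -2, -4, 4, -16]
R3 ← R3 − (1/4)·R1: [0, 11/2, -3, -9/4, 2]
R3 ← R3 + (11/4)·R2: [0, 0, -14, 35/4, -42]
The echelon form has 3 nonzero rows, and every pivot lies in the first 4 columns, so rank(A) = rank([A|b]) = 3.
The system is consistent.
rank = 3 < 4 unknowns, so there are infinitely many solutions.

infinite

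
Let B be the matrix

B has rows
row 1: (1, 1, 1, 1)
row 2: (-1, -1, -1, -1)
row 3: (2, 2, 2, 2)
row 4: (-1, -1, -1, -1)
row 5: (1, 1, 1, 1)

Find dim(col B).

1

Row reduce to echelon form.
R2 ← R2 + R1: [0, 0, 0, 0]
R3 ← R3 − (2)·R1: [0, 0, 0, 0]
R4 ← R4 + R1: [0, 0, 0, 0]
R5 ← R5 − R1: [0, 0, 0, 0]
Echelon form has 1 nonzero row, so rank(B) = 1.
The column space has dimension equal to the rank: 1.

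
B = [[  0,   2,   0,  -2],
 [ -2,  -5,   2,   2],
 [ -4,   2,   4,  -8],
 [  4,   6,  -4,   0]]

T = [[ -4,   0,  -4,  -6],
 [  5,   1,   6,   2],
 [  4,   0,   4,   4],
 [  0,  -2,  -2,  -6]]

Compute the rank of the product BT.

2

First compute BT:
[[ 10,   6,  16,  16],
 [ -9,  -9, -18,  -2],
 [ 42,  18,  60,  92],
 [ -2,   6,   4, -28]]
Now row reduce the product.
R2 ← R2 + (9/10)·R1: [0, -18/5, -18/5, 62/5]
R3 ← R3 − (21/5)·R1: [0, -36/5, -36/5, 124/5]
R4 ← R4 + (1/5)·R1: [0, 36/5, 36/5, -124/5]
R3 ← R3 − (2)·R2: [0, 0, 0, 0]
R4 ← R4 + (2)·R2: [0, 0, 0, 0]
2 nonzero rows, so rank(BT) = 2.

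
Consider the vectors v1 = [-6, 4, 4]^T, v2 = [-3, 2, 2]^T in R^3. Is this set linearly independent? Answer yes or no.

Form the matrix with these vectors as rows and row reduce.
R2 ← R2 − (1/2)·R1: [0, 0, 0]
1 nonzero row, so the 2 vectors span a space of dimension 1.
Since 1 < 2, the vectors are linearly dependent.

no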